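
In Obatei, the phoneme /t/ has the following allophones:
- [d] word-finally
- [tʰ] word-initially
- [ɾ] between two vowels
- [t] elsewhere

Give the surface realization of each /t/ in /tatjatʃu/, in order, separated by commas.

Occurrence 1 (position 1): word-initially → [tʰ].
Occurrence 2 (position 3): no conditioning environment matches → elsewhere allophone [t].
Occurrence 3 (position 6): no conditioning environment matches → elsewhere allophone [t].

[tʰ], [t], [t]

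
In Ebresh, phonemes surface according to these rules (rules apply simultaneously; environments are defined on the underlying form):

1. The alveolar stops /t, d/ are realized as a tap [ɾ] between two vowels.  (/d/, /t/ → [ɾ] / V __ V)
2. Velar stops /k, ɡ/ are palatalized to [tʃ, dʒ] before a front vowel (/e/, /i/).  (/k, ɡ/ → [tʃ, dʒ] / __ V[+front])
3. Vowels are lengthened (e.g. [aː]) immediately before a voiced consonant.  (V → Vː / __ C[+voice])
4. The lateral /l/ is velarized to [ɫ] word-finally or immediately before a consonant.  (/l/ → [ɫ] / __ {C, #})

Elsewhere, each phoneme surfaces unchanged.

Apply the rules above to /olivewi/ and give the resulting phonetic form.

/o/ (word-initial) occurs before a voiced consonant → [oː] by rule 3.
/l/ — between /o/ and /i/; rule 4 does not apply here → [l].
/i/ (between /l/ and /v/) occurs before a voiced consonant → [iː] by rule 3.
/v/ (between /i/ and /e/): no rule targets it → [v].
Rule 3 applies to /e/ (between /v/ and /w/: before a voiced consonant) → [eː].
/w/ — not in any rule's target class → [w].
/i/ — word-final; rule 3 does not apply here → [i].

[oːliːveːwi]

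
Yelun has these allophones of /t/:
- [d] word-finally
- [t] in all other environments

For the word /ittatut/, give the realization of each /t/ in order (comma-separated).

[t], [t], [t], [d]

Occurrence 1 (position 2): no conditioning environment matches → elsewhere allophone [t].
Occurrence 2 (position 3): no conditioning environment matches → elsewhere allophone [t].
Occurrence 3 (position 5): no conditioning environment matches → elsewhere allophone [t].
Occurrence 4 (position 7): word-finally → [d].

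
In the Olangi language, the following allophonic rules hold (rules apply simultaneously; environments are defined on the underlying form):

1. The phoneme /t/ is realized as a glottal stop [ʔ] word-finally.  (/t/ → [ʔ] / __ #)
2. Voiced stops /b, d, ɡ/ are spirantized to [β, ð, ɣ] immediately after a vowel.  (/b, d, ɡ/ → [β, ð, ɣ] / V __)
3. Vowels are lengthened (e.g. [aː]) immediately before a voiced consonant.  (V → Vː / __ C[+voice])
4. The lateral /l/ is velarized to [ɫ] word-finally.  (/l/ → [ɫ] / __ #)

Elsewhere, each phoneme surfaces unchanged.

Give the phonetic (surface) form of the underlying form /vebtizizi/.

/e/ (between /v/ and /b/): before a voiced consonant, so rule 3 applies → [eː].
Rule 2 applies to /b/ (between /e/ and /t/: immediately after a vowel) → [β].
/t/ (between /b/ and /i/) fails the environment for rule 1, so it stays [t].
/i/ — between /t/ and /z/, before a voiced consonant — surfaces as [iː] (rule 3).
Rule 3 applies to /i/ (between /z/ and /z/: before a voiced consonant) → [iː].
/i/ — word-final; rule 3 does not apply here → [i].

[veːβtiːziːzi]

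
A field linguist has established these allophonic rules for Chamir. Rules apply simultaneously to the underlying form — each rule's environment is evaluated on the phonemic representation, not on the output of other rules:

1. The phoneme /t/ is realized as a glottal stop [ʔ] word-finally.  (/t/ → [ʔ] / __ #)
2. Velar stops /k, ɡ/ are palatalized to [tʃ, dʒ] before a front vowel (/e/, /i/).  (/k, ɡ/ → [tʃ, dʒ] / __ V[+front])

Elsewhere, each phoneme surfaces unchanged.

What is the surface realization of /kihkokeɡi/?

Rule 2 applies to /k/ (word-initial: before a front vowel) → [tʃ].
/i/ (between /k/ and /h/) is unaffected → [i].
/h/ (between /i/ and /k/): no rule targets it → [h].
/k/ (between /h/ and /o/): rule 2 targets it, but not before a front vowel → unchanged [k].
/o/ (between /k/ and /k/): no rule targets it → [o].
/k/ — between /o/ and /e/, before a front vowel — surfaces as [tʃ] (rule 2).
/e/ stays [e].
/ɡ/ — between /e/ and /i/, before a front vowel — surfaces as [dʒ] (rule 2).
/i/ stays [i].

[tʃihkotʃedʒi]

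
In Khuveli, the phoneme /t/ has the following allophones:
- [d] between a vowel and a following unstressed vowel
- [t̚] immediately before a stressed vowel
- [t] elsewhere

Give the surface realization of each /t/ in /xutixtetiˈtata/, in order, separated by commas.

[d], [t], [d], [t̚], [d]

Occurrence 1 (position 3): between a vowel and a following unstressed vowel → [d].
Occurrence 2 (position 6): no conditioning environment matches → elsewhere allophone [t].
Occurrence 3 (position 8): between a vowel and a following unstressed vowel → [d].
Occurrence 4 (position 10): immediately before a stressed vowel → [t̚].
Occurrence 5 (position 12): between a vowel and a following unstressed vowel → [d].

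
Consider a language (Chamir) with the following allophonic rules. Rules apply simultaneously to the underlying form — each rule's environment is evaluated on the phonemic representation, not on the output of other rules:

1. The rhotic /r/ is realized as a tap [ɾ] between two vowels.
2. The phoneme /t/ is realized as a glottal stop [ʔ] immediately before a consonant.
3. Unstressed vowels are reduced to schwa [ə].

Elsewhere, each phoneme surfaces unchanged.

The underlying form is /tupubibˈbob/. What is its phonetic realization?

[təpəbəbˈbob]

/t/ (word-initial) is in the target of rule 2 but the environment (immediately before a consonant) is not met → [t].
/u/ (between /t/ and /p/) occurs in an unstressed syllable → [ə] by rule 3.
/p/ stays [p].
/u/ (between /p/ and /b/) occurs in an unstressed syllable → [ə] by rule 3.
/b/ stays [b].
/i/ (between /b/ and /b/) occurs in an unstressed syllable → [ə] by rule 3.
/b/ stays [b].
/b/ stays [b].
/o/ — between /b/ and /b/; rule 3 does not apply here → [o].
/b/ — not in any rule's target class → [b].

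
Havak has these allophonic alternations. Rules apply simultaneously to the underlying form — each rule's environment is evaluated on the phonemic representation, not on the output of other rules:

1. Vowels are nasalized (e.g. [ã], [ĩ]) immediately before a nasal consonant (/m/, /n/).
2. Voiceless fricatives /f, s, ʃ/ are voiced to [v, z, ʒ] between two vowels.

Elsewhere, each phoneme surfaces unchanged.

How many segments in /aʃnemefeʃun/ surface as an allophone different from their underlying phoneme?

4

Segments that undergo a rule: /e/ → [ẽ] (rule 1); /f/ → [v] (rule 2); /ʃ/ → [ʒ] (rule 2); /u/ → [ũ] (rule 1).
All other segments surface unchanged.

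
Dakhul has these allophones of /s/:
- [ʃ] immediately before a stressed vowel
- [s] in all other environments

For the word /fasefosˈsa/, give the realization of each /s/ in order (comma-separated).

Occurrence 1 (position 3): no conditioning environment matches → elsewhere allophone [s].
Occurrence 2 (position 7): no conditioning environment matches → elsewhere allophone [s].
Occurrence 3 (position 8): immediately before a stressed vowel → [ʃ].

[s], [s], [ʃ]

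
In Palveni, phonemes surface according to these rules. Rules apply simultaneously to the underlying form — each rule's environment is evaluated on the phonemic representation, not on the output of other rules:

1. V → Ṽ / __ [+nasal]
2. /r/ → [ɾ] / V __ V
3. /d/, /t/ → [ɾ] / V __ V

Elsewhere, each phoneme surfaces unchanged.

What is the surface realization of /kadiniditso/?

[kaɾĩniɾitso]

/a/ (between /k/ and /d/): rule 1 targets it, but not before a nasal consonant → unchanged [a].
/d/ meets the environment for rule 3 (between two vowels) → [ɾ].
Rule 1 applies to /i/ (between /d/ and /n/: before a nasal consonant) → [ĩ].
/i/ — between /n/ and /d/; rule 1 does not apply here → [i].
Rule 3 applies to /d/ (between /i/ and /i/: between two vowels) → [ɾ].
/i/ (between /d/ and /t/) fails the environment for rule 1, so it stays [i].
/t/ (between /i/ and /s/) is in the target of rule 3 but the environment (between two vowels) is not met → [t].
/o/ (word-final) fails the environment for rule 1, so it stays [o].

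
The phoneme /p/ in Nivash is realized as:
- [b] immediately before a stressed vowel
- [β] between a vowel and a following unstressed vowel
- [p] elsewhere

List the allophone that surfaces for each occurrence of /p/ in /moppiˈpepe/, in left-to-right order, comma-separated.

[p], [p], [b], [β]

Occurrence 1 (position 3): no conditioning environment matches → elsewhere allophone [p].
Occurrence 2 (position 4): no conditioning environment matches → elsewhere allophone [p].
Occurrence 3 (position 6): immediately before a stressed vowel → [b].
Occurrence 4 (position 8): between a vowel and a following unstressed vowel → [β].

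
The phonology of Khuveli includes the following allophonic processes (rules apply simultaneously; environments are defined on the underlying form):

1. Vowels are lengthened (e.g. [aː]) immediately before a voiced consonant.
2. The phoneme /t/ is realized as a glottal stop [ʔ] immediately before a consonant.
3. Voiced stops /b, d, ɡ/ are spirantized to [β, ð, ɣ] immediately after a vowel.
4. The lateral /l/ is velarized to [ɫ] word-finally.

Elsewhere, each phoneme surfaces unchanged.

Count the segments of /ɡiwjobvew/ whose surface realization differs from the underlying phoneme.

Segments that undergo a rule: /i/ → [iː] (rule 1); /o/ → [oː] (rule 1); /b/ → [β] (rule 3); /e/ → [eː] (rule 1).
All other segments surface unchanged.

4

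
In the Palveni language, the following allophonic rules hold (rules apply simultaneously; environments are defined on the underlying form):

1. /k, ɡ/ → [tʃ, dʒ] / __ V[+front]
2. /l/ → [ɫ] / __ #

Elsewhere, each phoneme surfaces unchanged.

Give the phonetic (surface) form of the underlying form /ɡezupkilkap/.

/ɡ/ (word-initial): before a front vowel, so rule 1 applies → [dʒ].
/e/ (between /ɡ/ and /z/) is unaffected → [e].
/z/ (between /e/ and /u/) is unaffected → [z].
/u/ (between /z/ and /p/) is unaffected → [u].
/p/ stays [p].
/k/ (between /p/ and /i/): before a front vowel, so rule 1 applies → [tʃ].
/i/ — not in any rule's target class → [i].
/l/ — between /i/ and /k/; rule 2 does not apply here → [l].
/k/ (between /l/ and /a/) fails the environment for rule 1, so it stays [k].
/a/ — not in any rule's target class → [a].
/p/ (word-final): no rule targets it → [p].

[dʒezuptʃilkap]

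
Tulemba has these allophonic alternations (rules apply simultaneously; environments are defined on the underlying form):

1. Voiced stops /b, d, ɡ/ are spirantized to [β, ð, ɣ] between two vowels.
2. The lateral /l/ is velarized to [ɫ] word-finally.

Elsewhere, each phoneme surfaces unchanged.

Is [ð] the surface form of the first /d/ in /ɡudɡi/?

No

/d/ (between /u/ and /ɡ/) is in the target of rule 1 but the environment (between two vowels) is not met → [d].
The actual realization is [d], not [ð].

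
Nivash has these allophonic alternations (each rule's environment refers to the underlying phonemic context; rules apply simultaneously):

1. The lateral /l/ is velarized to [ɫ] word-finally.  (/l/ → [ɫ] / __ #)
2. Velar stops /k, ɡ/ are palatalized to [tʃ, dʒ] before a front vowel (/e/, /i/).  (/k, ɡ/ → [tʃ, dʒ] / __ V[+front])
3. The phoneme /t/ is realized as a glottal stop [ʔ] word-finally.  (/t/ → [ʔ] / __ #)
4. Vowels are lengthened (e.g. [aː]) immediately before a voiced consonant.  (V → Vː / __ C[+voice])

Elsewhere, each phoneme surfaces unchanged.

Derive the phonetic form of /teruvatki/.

/t/ (word-initial) is in the target of rule 3 but the environment (word-finally) is not met → [t].
/e/ (between /t/ and /r/): before a voiced consonant, so rule 4 applies → [eː].
/r/ (between /e/ and /u/): no rule targets it → [r].
/u/ (between /r/ and /v/) occurs before a voiced consonant → [uː] by rule 4.
/v/ stays [v].
/a/ (between /v/ and /t/): rule 4 targets it, but not before a voiced consonant → unchanged [a].
/t/ (between /a/ and /k/) is in the target of rule 3 but the environment (word-finally) is not met → [t].
/k/ (between /t/ and /i/): before a front vowel, so rule 2 applies → [tʃ].
/i/ — word-final; rule 4 does not apply here → [i].

[teːruːvattʃi]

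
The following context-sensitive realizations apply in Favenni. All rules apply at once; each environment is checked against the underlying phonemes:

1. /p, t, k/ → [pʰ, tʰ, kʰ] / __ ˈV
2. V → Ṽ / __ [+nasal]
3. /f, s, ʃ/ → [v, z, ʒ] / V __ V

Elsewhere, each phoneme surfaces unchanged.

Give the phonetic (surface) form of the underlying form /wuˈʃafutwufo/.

/w/ — not in any rule's target class → [w].
/u/ — between /w/ and /ʃ/; rule 2 does not apply here → [u].
/ʃ/ (between /u/ and /a/) occurs between two vowels → [ʒ] by rule 3.
/a/ (between /ʃ/ and /f/) is in the target of rule 2 but the environment (before a nasal consonant) is not met → [a].
/f/ meets the environment for rule 3 (between two vowels) → [v].
/u/ (between /f/ and /t/) is in the target of rule 2 but the environment (before a nasal consonant) is not met → [u].
/t/ (between /u/ and /w/) is in the target of rule 1 but the environment (immediately before a stressed vowel) is not met → [t].
/w/ — not in any rule's target class → [w].
/u/ (between /w/ and /f/): rule 2 targets it, but not before a nasal consonant → unchanged [u].
/f/ (between /u/ and /o/): between two vowels, so rule 3 applies → [v].
/o/ — word-final; rule 2 does not apply here → [o].

[wuˈʒavutwuvo]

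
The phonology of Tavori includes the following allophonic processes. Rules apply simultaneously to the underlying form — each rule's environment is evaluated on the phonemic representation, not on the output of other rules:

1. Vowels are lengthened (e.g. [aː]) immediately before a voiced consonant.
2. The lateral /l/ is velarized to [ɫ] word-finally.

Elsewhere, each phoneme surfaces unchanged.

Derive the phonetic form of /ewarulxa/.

[eːwaːruːlxa]

/e/ meets the environment for rule 1 (before a voiced consonant) → [eː].
/w/ — not in any rule's target class → [w].
Rule 1 applies to /a/ (between /w/ and /r/: before a voiced consonant) → [aː].
/r/ — not in any rule's target class → [r].
/u/ meets the environment for rule 1 (before a voiced consonant) → [uː].
/l/ — between /u/ and /x/; rule 2 does not apply here → [l].
/x/ (between /l/ and /a/): no rule targets it → [x].
/a/ (word-final): rule 1 targets it, but not before a voiced consonant → unchanged [a].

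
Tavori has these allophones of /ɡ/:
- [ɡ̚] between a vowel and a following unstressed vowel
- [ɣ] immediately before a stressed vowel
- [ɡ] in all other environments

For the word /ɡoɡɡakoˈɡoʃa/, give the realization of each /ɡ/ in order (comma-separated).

[ɡ], [ɡ], [ɡ], [ɣ]

Occurrence 1 (position 1): no conditioning environment matches → elsewhere allophone [ɡ].
Occurrence 2 (position 3): no conditioning environment matches → elsewhere allophone [ɡ].
Occurrence 3 (position 4): no conditioning environment matches → elsewhere allophone [ɡ].
Occurrence 4 (position 8): immediately before a stressed vowel → [ɣ].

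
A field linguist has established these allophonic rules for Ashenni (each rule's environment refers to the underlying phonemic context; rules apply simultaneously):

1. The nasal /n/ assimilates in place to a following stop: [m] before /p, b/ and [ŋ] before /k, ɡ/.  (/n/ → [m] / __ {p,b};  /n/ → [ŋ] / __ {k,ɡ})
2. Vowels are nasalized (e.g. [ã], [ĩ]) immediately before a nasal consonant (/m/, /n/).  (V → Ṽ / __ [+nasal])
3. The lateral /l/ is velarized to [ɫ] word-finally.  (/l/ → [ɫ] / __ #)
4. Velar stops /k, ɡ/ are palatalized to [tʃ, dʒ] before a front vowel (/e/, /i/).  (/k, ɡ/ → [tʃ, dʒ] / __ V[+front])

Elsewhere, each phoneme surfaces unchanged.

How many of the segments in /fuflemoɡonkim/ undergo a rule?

Segments that undergo a rule: /e/ → [ẽ] (rule 2); /o/ → [õ] (rule 2); /n/ → [ŋ] (rule 1); /k/ → [tʃ] (rule 4); /i/ → [ĩ] (rule 2).
All other segments surface unchanged.

5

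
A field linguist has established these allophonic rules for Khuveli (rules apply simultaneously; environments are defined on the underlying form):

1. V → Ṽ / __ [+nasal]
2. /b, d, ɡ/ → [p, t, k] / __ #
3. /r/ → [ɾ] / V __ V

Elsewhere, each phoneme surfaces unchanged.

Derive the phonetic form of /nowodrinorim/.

[nowodrĩnoɾĩm]

/o/ (between /n/ and /w/) is in the target of rule 1 but the environment (before a nasal consonant) is not met → [o].
/o/ — between /w/ and /d/; rule 1 does not apply here → [o].
/d/ (between /o/ and /r/): rule 2 targets it, but not word-finally → unchanged [d].
/r/ (between /d/ and /i/) fails the environment for rule 3, so it stays [r].
/i/ — between /r/ and /n/, before a nasal consonant — surfaces as [ĩ] (rule 1).
/o/ (between /n/ and /r/) fails the environment for rule 1, so it stays [o].
Rule 3 applies to /r/ (between /o/ and /i/: between two vowels) → [ɾ].
/i/ (between /r/ and /m/): before a nasal consonant, so rule 1 applies → [ĩ].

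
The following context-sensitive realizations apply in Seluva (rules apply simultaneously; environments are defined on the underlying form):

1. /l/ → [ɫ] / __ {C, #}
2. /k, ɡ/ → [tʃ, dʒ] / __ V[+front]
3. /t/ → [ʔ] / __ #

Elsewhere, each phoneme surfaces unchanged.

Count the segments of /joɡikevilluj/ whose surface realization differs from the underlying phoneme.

3

Segments that undergo a rule: /ɡ/ → [dʒ] (rule 2); /k/ → [tʃ] (rule 2); /l/ → [ɫ] (rule 1).
All other segments surface unchanged.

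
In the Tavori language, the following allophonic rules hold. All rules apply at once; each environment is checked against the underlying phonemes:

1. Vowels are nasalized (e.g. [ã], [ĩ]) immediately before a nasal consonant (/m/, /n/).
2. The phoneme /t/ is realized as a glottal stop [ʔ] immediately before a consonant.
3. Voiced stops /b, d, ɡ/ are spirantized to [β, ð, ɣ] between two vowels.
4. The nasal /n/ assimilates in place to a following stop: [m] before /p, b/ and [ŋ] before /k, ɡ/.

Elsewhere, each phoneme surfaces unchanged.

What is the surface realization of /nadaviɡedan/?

[naðaviɣeðãn]

/n/ (word-initial) fails the environment for rule 4, so it stays [n].
/a/ (between /n/ and /d/): rule 1 targets it, but not before a nasal consonant → unchanged [a].
Rule 3 applies to /d/ (between /a/ and /a/: between two vowels) → [ð].
/a/ (between /d/ and /v/) fails the environment for rule 1, so it stays [a].
/i/ (between /v/ and /ɡ/) is in the target of rule 1 but the environment (before a nasal consonant) is not met → [i].
/ɡ/ (between /i/ and /e/): between two vowels, so rule 3 applies → [ɣ].
/e/ — between /ɡ/ and /d/; rule 1 does not apply here → [e].
/d/ (between /e/ and /a/): between two vowels, so rule 3 applies → [ð].
/a/ (between /d/ and /n/) occurs before a nasal consonant → [ã] by rule 1.
/n/ (word-final): rule 4 targets it, but not before a labial or velar stop → unchanged [n].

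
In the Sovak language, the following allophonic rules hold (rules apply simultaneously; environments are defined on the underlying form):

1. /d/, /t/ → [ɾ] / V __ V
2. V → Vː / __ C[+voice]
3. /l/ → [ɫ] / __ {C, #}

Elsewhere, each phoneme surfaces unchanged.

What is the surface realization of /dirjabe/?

[diːrjaːbe]

/d/ — word-initial; rule 1 does not apply here → [d].
/i/ (between /d/ and /r/): before a voiced consonant, so rule 2 applies → [iː].
/r/ — not in any rule's target class → [r].
/j/ (between /r/ and /a/) is unaffected → [j].
/a/ (between /j/ and /b/): before a voiced consonant, so rule 2 applies → [aː].
/b/ (between /a/ and /e/): no rule targets it → [b].
/e/ (word-final) fails the environment for rule 2, so it stays [e].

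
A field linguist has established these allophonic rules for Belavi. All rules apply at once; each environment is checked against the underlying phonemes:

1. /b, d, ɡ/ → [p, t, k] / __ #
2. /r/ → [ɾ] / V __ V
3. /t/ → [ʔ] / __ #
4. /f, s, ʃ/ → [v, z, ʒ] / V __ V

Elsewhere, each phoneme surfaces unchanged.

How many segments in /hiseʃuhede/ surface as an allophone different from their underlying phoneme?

Segments that undergo a rule: /s/ → [z] (rule 4); /ʃ/ → [ʒ] (rule 4).
All other segments surface unchanged.

2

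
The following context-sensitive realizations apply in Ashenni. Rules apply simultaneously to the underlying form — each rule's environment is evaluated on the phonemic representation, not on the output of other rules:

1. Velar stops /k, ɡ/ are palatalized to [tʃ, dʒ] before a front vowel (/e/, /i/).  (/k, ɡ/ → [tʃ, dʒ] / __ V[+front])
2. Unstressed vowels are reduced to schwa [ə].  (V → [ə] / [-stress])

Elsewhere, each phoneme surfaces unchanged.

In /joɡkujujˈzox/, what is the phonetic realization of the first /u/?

[ə]

Rule 2 applies to /u/ (between /k/ and /j/: in an unstressed syllable) → [ə].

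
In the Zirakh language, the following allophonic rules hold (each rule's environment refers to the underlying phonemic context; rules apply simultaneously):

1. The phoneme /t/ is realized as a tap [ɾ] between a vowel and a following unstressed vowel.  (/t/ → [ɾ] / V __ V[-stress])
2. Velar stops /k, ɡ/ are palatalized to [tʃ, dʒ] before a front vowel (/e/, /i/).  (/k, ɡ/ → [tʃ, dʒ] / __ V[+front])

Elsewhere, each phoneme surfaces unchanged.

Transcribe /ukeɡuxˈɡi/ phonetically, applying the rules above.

[utʃeɡuxˈdʒi]

/u/ stays [u].
/k/ (between /u/ and /e/) occurs before a front vowel → [tʃ] by rule 2.
/e/ (between /k/ and /ɡ/): no rule targets it → [e].
/ɡ/ (between /e/ and /u/) fails the environment for rule 2, so it stays [ɡ].
/u/ stays [u].
/x/ (between /u/ and /ɡ/) is unaffected → [x].
Rule 2 applies to /ɡ/ (between /x/ and /i/: before a front vowel) → [dʒ].
/i/ (word-final) is unaffected → [i].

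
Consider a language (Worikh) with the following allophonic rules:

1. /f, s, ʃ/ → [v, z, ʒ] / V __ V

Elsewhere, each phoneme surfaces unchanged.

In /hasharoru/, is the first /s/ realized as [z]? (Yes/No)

No

/s/ (between /a/ and /h/): rule 1 targets it, but not between two vowels → unchanged [s].
The actual realization is [s], not [z].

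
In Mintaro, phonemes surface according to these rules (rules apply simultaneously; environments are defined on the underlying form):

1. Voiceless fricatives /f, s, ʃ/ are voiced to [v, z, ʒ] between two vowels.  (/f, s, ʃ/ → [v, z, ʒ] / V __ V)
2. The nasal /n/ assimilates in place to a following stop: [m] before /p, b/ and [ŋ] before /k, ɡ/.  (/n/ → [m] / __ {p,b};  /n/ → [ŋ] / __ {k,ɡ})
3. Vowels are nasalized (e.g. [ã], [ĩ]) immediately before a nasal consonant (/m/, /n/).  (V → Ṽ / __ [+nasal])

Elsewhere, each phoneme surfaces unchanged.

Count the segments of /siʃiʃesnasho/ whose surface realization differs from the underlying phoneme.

Segments that undergo a rule: /ʃ/ → [ʒ] (rule 1); /ʃ/ → [ʒ] (rule 1).
All other segments surface unchanged.

2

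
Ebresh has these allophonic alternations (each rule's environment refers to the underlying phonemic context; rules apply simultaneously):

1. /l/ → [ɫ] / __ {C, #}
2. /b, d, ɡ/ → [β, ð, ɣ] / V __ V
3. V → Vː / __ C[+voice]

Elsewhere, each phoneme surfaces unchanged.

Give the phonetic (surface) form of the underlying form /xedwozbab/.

/x/ (word-initial) is unaffected → [x].
Rule 3 applies to /e/ (between /x/ and /d/: before a voiced consonant) → [eː].
/d/ (between /e/ and /w/) fails the environment for rule 2, so it stays [d].
/w/ (between /d/ and /o/): no rule targets it → [w].
/o/ (between /w/ and /z/) occurs before a voiced consonant → [oː] by rule 3.
/z/ stays [z].
/b/ (between /z/ and /a/) is in the target of rule 2 but the environment (between two vowels) is not met → [b].
Rule 3 applies to /a/ (between /b/ and /b/: before a voiced consonant) → [aː].
/b/ — word-final; rule 2 does not apply here → [b].

[xeːdwoːzbaːb]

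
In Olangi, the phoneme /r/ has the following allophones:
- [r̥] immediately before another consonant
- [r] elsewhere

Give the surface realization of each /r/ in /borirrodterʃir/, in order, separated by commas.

Occurrence 1 (position 3): no conditioning environment matches → elsewhere allophone [r].
Occurrence 2 (position 5): immediately before another consonant → [r̥].
Occurrence 3 (position 6): no conditioning environment matches → elsewhere allophone [r].
Occurrence 4 (position 11): immediately before another consonant → [r̥].
Occurrence 5 (position 14): no conditioning environment matches → elsewhere allophone [r].

[r], [r̥], [r], [r̥], [r]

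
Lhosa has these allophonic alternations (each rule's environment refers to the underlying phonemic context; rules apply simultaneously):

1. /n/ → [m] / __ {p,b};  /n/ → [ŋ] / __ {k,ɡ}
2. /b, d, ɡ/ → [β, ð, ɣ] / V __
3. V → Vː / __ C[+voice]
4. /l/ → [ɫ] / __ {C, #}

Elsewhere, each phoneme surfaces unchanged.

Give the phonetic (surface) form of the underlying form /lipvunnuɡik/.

/l/ (word-initial) is in the target of rule 4 but the environment (word-finally or immediately before a consonant) is not met → [l].
/i/ (between /l/ and /p/) is in the target of rule 3 but the environment (before a voiced consonant) is not met → [i].
/p/ stays [p].
/v/ (between /p/ and /u/): no rule targets it → [v].
Rule 3 applies to /u/ (between /v/ and /n/: before a voiced consonant) → [uː].
/n/ (between /u/ and /n/) fails the environment for rule 1, so it stays [n].
/n/ (between /n/ and /u/) fails the environment for rule 1, so it stays [n].
/u/ — between /n/ and /ɡ/, before a voiced consonant — surfaces as [uː] (rule 3).
Rule 2 applies to /ɡ/ (between /u/ and /i/: immediately after a vowel) → [ɣ].
/i/ (between /ɡ/ and /k/): rule 3 targets it, but not before a voiced consonant → unchanged [i].
/k/ stays [k].

[lipvuːnnuːɣik]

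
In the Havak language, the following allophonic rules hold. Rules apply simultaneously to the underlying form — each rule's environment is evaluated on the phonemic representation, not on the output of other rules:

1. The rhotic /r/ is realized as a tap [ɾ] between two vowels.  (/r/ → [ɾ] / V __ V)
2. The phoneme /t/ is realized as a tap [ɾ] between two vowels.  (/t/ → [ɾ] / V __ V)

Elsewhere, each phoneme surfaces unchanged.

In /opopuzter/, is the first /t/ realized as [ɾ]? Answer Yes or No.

/t/ (between /z/ and /e/): rule 2 targets it, but not between two vowels → unchanged [t].
The actual realization is [t], not [ɾ].

No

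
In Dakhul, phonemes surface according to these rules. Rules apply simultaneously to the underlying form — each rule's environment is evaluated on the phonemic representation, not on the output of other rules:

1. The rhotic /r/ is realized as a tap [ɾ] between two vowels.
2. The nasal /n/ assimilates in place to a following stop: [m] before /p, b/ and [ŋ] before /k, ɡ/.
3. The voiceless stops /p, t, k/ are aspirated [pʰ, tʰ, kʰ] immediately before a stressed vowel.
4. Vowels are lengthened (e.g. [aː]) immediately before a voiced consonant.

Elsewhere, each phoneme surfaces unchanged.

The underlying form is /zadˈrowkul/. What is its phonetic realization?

/a/ — between /z/ and /d/, before a voiced consonant — surfaces as [aː] (rule 4).
/r/ (between /d/ and /o/) fails the environment for rule 1, so it stays [r].
Rule 4 applies to /o/ (between /r/ and /w/: before a voiced consonant) → [oː].
/k/ — between /w/ and /u/; rule 3 does not apply here → [k].
/u/ meets the environment for rule 4 (before a voiced consonant) → [uː].

[zaːdˈroːwkuːl]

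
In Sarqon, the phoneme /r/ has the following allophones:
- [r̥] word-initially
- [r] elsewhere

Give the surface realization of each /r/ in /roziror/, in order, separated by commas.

[r̥], [r], [r]

Occurrence 1 (position 1): word-initially → [r̥].
Occurrence 2 (position 5): no conditioning environment matches → elsewhere allophone [r].
Occurrence 3 (position 7): no conditioning environment matches → elsewhere allophone [r].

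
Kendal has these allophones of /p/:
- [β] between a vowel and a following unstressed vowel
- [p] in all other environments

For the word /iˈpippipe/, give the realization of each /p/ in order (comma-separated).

[p], [p], [p], [β]

Occurrence 1 (position 2): no conditioning environment matches → elsewhere allophone [p].
Occurrence 2 (position 4): no conditioning environment matches → elsewhere allophone [p].
Occurrence 3 (position 5): no conditioning environment matches → elsewhere allophone [p].
Occurrence 4 (position 7): between a vowel and a following unstressed vowel → [β].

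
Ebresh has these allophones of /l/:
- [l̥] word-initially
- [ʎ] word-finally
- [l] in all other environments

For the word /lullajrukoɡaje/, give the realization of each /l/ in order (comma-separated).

[l̥], [l], [l]

Occurrence 1 (position 1): word-initially → [l̥].
Occurrence 2 (position 3): no conditioning environment matches → elsewhere allophone [l].
Occurrence 3 (position 4): no conditioning environment matches → elsewhere allophone [l].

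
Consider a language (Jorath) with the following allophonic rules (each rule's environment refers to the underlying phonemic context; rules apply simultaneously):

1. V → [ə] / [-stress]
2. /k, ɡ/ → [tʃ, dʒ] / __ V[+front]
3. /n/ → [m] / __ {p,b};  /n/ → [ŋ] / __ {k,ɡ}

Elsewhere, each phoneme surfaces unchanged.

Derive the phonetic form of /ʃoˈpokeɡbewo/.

[ʃəˈpotʃəɡbəwə]

/o/ meets the environment for rule 1 (in an unstressed syllable) → [ə].
/o/ (between /p/ and /k/): rule 1 targets it, but not in an unstressed syllable → unchanged [o].
/k/ — between /o/ and /e/, before a front vowel — surfaces as [tʃ] (rule 2).
/e/ meets the environment for rule 1 (in an unstressed syllable) → [ə].
/ɡ/ (between /e/ and /b/) fails the environment for rule 2, so it stays [ɡ].
/e/ (between /b/ and /w/) occurs in an unstressed syllable → [ə] by rule 1.
/o/ meets the environment for rule 1 (in an unstressed syllable) → [ə].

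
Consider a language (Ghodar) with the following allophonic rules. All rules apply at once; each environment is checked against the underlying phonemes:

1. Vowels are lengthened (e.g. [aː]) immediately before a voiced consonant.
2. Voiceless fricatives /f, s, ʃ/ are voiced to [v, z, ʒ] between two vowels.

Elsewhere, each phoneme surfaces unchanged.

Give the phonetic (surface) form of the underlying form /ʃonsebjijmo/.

/ʃ/ (word-initial) fails the environment for rule 2, so it stays [ʃ].
Rule 1 applies to /o/ (between /ʃ/ and /n/: before a voiced consonant) → [oː].
/n/ (between /o/ and /s/): no rule targets it → [n].
/s/ (between /n/ and /e/): rule 2 targets it, but not between two vowels → unchanged [s].
/e/ — between /s/ and /b/, before a voiced consonant — surfaces as [eː] (rule 1).
/b/ (between /e/ and /j/) is unaffected → [b].
/j/ — not in any rule's target class → [j].
/i/ meets the environment for rule 1 (before a voiced consonant) → [iː].
/j/ (between /i/ and /m/) is unaffected → [j].
/m/ stays [m].
/o/ (word-final): rule 1 targets it, but not before a voiced consonant → unchanged [o].

[ʃoːnseːbjiːjmo]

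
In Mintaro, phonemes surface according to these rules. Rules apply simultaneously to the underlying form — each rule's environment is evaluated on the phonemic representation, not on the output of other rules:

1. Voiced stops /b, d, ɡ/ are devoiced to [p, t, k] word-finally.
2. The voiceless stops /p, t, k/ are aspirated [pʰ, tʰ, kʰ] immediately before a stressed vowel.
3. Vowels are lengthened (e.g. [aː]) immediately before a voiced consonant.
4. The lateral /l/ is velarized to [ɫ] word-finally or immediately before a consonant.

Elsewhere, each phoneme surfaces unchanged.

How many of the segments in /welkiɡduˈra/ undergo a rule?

4

Segments that undergo a rule: /e/ → [eː] (rule 3); /l/ → [ɫ] (rule 4); /i/ → [iː] (rule 3); /u/ → [uː] (rule 3).
All other segments surface unchanged.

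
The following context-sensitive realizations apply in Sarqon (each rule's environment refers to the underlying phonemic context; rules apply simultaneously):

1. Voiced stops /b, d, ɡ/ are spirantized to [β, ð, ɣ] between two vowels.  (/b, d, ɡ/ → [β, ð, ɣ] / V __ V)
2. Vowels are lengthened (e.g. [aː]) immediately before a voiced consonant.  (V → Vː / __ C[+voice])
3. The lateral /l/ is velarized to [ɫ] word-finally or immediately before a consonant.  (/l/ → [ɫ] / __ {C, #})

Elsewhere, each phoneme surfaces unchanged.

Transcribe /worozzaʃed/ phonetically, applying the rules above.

/w/ — not in any rule's target class → [w].
/o/ (between /w/ and /r/) occurs before a voiced consonant → [oː] by rule 2.
/r/ stays [r].
Rule 2 applies to /o/ (between /r/ and /z/: before a voiced consonant) → [oː].
/z/ (between /o/ and /z/): no rule targets it → [z].
/z/ (between /z/ and /a/): no rule targets it → [z].
/a/ (between /z/ and /ʃ/) is in the target of rule 2 but the environment (before a voiced consonant) is not met → [a].
/ʃ/ stays [ʃ].
/e/ (between /ʃ/ and /d/) occurs before a voiced consonant → [eː] by rule 2.
/d/ (word-final) fails the environment for rule 1, so it stays [d].

[woːroːzzaʃeːd]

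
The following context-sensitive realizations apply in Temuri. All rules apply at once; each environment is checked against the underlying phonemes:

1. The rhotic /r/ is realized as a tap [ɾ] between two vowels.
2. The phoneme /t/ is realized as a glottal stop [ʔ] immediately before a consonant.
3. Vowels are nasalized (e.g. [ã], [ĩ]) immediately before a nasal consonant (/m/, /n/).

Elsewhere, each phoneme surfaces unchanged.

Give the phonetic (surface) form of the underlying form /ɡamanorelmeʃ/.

/a/ meets the environment for rule 3 (before a nasal consonant) → [ã].
Rule 3 applies to /a/ (between /m/ and /n/: before a nasal consonant) → [ã].
/o/ (between /n/ and /r/): rule 3 targets it, but not before a nasal consonant → unchanged [o].
/r/ meets the environment for rule 1 (between two vowels) → [ɾ].
/e/ (between /r/ and /l/): rule 3 targets it, but not before a nasal consonant → unchanged [e].
/e/ (between /m/ and /ʃ/): rule 3 targets it, but not before a nasal consonant → unchanged [e].

[ɡãmãnoɾelmeʃ]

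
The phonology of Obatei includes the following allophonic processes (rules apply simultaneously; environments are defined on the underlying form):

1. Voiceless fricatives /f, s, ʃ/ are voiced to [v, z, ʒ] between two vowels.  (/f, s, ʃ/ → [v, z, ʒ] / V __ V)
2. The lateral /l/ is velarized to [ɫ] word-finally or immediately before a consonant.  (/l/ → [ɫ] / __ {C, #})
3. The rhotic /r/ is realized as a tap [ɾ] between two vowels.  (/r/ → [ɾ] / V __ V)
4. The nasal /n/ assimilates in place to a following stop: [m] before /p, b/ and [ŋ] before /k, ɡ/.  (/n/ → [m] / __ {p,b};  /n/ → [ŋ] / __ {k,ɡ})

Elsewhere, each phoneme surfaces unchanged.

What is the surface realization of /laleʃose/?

[laleʒoze]

/l/ (word-initial) fails the environment for rule 2, so it stays [l].
/l/ — between /a/ and /e/; rule 2 does not apply here → [l].
/ʃ/ (between /e/ and /o/) occurs between two vowels → [ʒ] by rule 1.
/s/ — between /o/ and /e/, between two vowels — surfaces as [z] (rule 1).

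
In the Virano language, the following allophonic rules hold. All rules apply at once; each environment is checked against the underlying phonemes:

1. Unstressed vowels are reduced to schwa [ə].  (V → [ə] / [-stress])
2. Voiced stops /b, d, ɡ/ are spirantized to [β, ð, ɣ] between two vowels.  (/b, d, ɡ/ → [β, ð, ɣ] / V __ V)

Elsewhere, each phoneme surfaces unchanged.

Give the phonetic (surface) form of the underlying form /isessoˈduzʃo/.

/i/ (word-initial) occurs in an unstressed syllable → [ə] by rule 1.
/s/ — not in any rule's target class → [s].
/e/ meets the environment for rule 1 (in an unstressed syllable) → [ə].
/s/ — not in any rule's target class → [s].
/s/ (between /s/ and /o/) is unaffected → [s].
/o/ (between /s/ and /d/) occurs in an unstressed syllable → [ə] by rule 1.
/d/ meets the environment for rule 2 (between two vowels) → [ð].
/u/ — between /d/ and /z/; rule 1 does not apply here → [u].
/z/ — not in any rule's target class → [z].
/ʃ/ (between /z/ and /o/): no rule targets it → [ʃ].
Rule 1 applies to /o/ (word-final: in an unstressed syllable) → [ə].

[əsəssəˈðuzʃə]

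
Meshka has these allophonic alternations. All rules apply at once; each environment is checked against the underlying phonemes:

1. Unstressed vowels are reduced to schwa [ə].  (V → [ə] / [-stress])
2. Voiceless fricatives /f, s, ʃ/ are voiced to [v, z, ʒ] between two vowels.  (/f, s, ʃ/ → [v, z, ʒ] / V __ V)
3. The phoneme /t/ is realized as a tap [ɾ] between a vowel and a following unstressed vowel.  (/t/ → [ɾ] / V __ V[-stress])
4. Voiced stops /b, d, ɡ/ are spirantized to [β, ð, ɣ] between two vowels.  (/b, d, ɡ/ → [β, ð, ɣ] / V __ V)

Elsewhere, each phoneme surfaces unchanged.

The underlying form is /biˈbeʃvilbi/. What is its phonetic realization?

[bəˈβeʃvəlbə]

/b/ — word-initial; rule 4 does not apply here → [b].
/i/ — between /b/ and /b/, in an unstressed syllable — surfaces as [ə] (rule 1).
/b/ — between /i/ and /e/, between two vowels — surfaces as [β] (rule 4).
/e/ (between /b/ and /ʃ/) fails the environment for rule 1, so it stays [e].
/ʃ/ — between /e/ and /v/; rule 2 does not apply here → [ʃ].
/v/ (between /ʃ/ and /i/) is unaffected → [v].
/i/ meets the environment for rule 1 (in an unstressed syllable) → [ə].
/l/ (between /i/ and /b/): no rule targets it → [l].
/b/ — between /l/ and /i/; rule 4 does not apply here → [b].
/i/ (word-final) occurs in an unstressed syllable → [ə] by rule 1.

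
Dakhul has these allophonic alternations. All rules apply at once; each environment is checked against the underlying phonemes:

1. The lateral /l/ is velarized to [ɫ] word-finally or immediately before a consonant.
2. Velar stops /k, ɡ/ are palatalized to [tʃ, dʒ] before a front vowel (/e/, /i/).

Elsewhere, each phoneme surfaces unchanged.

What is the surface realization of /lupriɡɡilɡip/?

[lupriɡdʒiɫdʒip]

/l/ (word-initial) is in the target of rule 1 but the environment (word-finally or immediately before a consonant) is not met → [l].
/u/ stays [u].
/p/ (between /u/ and /r/): no rule targets it → [p].
/r/ (between /p/ and /i/) is unaffected → [r].
/i/ (between /r/ and /ɡ/) is unaffected → [i].
/ɡ/ (between /i/ and /ɡ/) fails the environment for rule 2, so it stays [ɡ].
/ɡ/ meets the environment for rule 2 (before a front vowel) → [dʒ].
/i/ (between /ɡ/ and /l/): no rule targets it → [i].
/l/ (between /i/ and /ɡ/): word-finally or immediately before a consonant, so rule 1 applies → [ɫ].
/ɡ/ (between /l/ and /i/) occurs before a front vowel → [dʒ] by rule 2.
/i/ stays [i].
/p/ — not in any rule's target class → [p].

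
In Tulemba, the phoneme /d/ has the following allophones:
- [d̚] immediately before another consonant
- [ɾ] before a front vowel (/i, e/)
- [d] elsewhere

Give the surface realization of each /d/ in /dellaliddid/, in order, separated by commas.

Occurrence 1 (position 1): before a front vowel (/i, e/) → [ɾ].
Occurrence 2 (position 8): immediately before another consonant → [d̚].
Occurrence 3 (position 9): before a front vowel (/i, e/) → [ɾ].
Occurrence 4 (position 11): no conditioning environment matches → elsewhere allophone [d].

[ɾ], [d̚], [ɾ], [d]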